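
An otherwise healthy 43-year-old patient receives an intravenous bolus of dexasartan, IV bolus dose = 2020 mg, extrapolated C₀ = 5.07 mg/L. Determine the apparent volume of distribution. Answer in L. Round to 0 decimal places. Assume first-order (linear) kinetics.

398 L

Vd = Dose / C₀ = 2020 / 5.07 = 398.4 L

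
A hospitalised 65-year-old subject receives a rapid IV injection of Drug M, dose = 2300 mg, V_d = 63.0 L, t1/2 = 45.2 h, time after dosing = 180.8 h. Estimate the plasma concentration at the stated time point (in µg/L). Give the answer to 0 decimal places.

2282 µg/L

C₀ = Dose / Vd = 2300 / 63.0 = 36.51 mg/L
k = ln2 / t½ = 0.693147 / 45.2 = 0.01534 h⁻¹
t / t½ = 180.8 / 45.2 = 4 half-lives
C = C₀ × (1/2)^4 = 36.51 × 0.06250 = 2.282 mg/L
Convert: 2.282 mg/L × 1000 = 2282 µg/L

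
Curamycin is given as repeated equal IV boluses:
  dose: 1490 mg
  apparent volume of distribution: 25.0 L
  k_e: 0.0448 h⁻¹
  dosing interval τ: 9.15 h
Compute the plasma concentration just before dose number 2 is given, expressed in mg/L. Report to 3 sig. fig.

C₀ per dose = Dose / Vd = 1490 / 25.0 = 59.60 mg/L
Fraction remaining after one interval: r = e^(−kτ) = e^(−0.04480 × 9.15) = 0.6637
Before dose 2, 1 dose has been given (aged 1τ).
C_trough = C₀ × r = 59.60 × 0.6637 = 39.56 mg/L

39.6 mg/L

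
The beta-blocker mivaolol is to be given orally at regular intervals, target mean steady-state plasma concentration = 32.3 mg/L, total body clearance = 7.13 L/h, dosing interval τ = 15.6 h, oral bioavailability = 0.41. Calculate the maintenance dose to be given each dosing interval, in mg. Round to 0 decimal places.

8763 mg

At steady state, F × (Dose/τ) = Css × CL.
Dose = Css × CL × τ / F = 32.3 × 7.130 × 15.6 / 0.41 = 8763 mg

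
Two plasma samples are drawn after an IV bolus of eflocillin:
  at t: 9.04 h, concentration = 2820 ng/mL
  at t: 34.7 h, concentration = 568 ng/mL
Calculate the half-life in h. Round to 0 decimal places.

11 h

k = ln(C₁/C₂) / (t₂ − t₁) = ln(2820/568) / (34.7 − 9.04)
  = 1.602 / 25.66 = 0.06243 h⁻¹
t½ = ln2 / k = 0.693147 / 0.06243 = 11.10 h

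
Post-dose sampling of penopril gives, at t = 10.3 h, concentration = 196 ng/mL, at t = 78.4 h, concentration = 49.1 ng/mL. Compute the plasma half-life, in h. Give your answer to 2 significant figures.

34 h

k = ln(C₁/C₂) / (t₂ − t₁) = ln(196/49.1) / (78.4 − 10.3)
  = 1.384 / 68.10 = 0.02032 h⁻¹
t½ = ln2 / k = 0.693147 / 0.02032 = 34.11 h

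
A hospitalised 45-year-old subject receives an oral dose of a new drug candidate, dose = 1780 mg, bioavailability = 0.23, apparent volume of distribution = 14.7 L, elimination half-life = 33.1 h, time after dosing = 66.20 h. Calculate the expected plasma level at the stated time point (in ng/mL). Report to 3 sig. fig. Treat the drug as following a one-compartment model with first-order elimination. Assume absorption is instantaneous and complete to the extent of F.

6960 ng/mL

Amount reaching circulation = F × Dose = 0.23 × 1780 = 409.4 mg
C₀ = F·Dose / Vd = 409.4 / 14.7 = 27.85 mg/L
k = ln2 / t½ = 0.693147 / 33.1 = 0.02094 h⁻¹
t / t½ = 66.20 / 33.1 = 2 half-lives
C = C₀ × (1/2)^2 = 27.85 × 0.2500 = 6.963 mg/L
Convert: 6.963 mg/L × 1000 = 6963 ng/mL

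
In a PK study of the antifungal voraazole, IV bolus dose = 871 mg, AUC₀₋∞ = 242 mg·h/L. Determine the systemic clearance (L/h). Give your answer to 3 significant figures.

CL = Dose / AUC = 871 / 242 = 3.599 L/h

3.60 L/h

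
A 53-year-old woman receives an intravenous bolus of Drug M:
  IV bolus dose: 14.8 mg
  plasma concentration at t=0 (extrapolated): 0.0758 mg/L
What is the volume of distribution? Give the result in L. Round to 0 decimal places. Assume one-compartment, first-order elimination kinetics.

Vd = Dose / C₀ = 14.80 / 0.0758 = 195.3 L

195 L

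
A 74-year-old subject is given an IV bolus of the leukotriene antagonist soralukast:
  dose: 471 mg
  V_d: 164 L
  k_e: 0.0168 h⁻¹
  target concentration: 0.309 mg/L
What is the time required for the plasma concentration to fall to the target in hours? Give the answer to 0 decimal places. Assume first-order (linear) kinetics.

C₀ = Dose / Vd = 471.0 / 164 = 2.872 mg/L
t = ln(C₀ / C) / k = ln(2.872 / 0.309) / 0.01680
  = ln(9.294) / 0.01680 = 2.229 / 0.01680 = 132.7 h

133 h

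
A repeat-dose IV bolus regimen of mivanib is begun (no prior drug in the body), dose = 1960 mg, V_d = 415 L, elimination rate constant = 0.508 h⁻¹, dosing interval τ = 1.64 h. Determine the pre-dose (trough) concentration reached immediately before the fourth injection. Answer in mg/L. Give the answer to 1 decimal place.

3.3 mg/L

C₀ per dose = Dose / Vd = 1960 / 415 = 4.723 mg/L
Fraction remaining after one interval: r = e^(−kτ) = e^(−0.5080 × 1.64) = 0.4347
Before dose 4, 3 doses have been given (aged 1τ, 2τ, 3τ).
C_trough = C₀ × (r + r² + … + r^3) = C₀ × r(1−r^3)/(1−r)
        = 4.723 × 0.4347 × (1 − 0.08214) / (1 − 0.4347) = 3.334 mg/L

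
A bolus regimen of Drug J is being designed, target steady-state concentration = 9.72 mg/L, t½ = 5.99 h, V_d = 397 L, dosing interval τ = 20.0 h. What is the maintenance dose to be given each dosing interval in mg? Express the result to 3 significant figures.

k = ln2 / t½ = 0.693147 / 5.99 = 0.1157 h⁻¹
CL = k × Vd = 0.1157 × 397 = 45.93 L/h
At steady state, Dose/τ = Css × CL.
Dose = Css × CL × τ = 9.72 × 45.93 × 20.0 = 8929 mg

8930 mg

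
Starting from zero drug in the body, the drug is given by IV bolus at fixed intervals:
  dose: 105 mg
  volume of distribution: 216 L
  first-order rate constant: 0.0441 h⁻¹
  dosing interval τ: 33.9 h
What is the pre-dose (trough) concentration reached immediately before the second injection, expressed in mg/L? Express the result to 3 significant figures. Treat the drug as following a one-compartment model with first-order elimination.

C₀ per dose = Dose / Vd = 105 / 216 = 0.4861 mg/L
Fraction remaining after one interval: r = e^(−kτ) = e^(−0.04410 × 33.9) = 0.2243
Before dose 2, 1 dose has been given (aged 1τ).
C_trough = C₀ × r = 0.4861 × 0.2243 = 0.1090 mg/L

0.109 mg/L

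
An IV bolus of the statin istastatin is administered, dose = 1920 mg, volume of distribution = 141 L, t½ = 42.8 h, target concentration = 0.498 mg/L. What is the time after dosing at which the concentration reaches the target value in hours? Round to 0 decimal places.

C₀ = Dose / Vd = 1920 / 141 = 13.62 mg/L
k = ln2 / t½ = 0.693147 / 42.8 = 0.01620 h⁻¹
t = ln(C₀ / C) / k = ln(13.62 / 0.498) / 0.01620
  = ln(27.35) / 0.01620 = 3.309 / 0.01620 = 204.3 h

204 h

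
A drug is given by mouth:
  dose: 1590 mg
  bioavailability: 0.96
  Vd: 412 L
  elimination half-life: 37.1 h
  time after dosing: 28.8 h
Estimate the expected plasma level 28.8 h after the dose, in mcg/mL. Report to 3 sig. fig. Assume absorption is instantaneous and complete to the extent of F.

2.16 mcg/mL

Amount reaching circulation = F × Dose = 0.96 × 1590 = 1526 mg
C₀ = F·Dose / Vd = 1526 / 412 = 3.704 mg/L
k = ln2 / t½ = 0.693147 / 37.1 = 0.01868 h⁻¹
C = C₀ · e^(−k·t) = 3.704 × e^(−0.01868 × 28.8)
  = 3.704 × 0.5839 = 2.163 mg/L
(2.163 mg/L = 2.163 mcg/mL)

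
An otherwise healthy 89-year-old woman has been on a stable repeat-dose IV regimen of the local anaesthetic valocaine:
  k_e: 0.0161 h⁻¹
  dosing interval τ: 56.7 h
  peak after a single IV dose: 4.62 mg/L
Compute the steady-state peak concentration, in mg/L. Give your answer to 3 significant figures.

e^(−kτ) = e^(−0.01610 × 56.7) = 0.4014
Accumulation ratio R = 1 / (1 − e^(−kτ)) = 1 / (1 − 0.4014) = 1.671
Steady-state peak = C₀ × R = 4.62 × 1.671 = 7.720 mg/L

7.72 mg/L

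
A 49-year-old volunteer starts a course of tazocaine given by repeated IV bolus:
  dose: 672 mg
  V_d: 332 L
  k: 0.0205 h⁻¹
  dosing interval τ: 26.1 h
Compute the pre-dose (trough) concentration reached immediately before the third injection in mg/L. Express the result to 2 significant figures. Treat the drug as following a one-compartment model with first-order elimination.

1.9 mg/L

C₀ per dose = Dose / Vd = 672 / 332 = 2.024 mg/L
Fraction remaining after one interval: r = e^(−kτ) = e^(−0.02050 × 26.1) = 0.5856
Before dose 3, 2 doses have been given (aged 1τ, 2τ).
C_trough = C₀ × (r + r²) = 2.024 × (0.5856 + 0.3429) = 1.879 mg/L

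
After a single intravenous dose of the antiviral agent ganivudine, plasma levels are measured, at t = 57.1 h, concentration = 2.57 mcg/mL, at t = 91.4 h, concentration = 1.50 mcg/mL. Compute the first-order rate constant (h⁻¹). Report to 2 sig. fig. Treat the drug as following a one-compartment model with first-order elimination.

0.016 h⁻¹

k = ln(C₁/C₂) / (t₂ − t₁) = ln(2.57/1.50) / (91.4 − 57.1)
  = 0.5384 / 34.30 = 0.01570 h⁻¹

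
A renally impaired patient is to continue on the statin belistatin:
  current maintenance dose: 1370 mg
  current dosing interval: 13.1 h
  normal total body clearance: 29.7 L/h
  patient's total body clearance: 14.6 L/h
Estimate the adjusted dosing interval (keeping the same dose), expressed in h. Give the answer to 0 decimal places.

To keep the same average steady-state level, dosing rate must scale with clearance.
CL ratio = 14.6 / 29.7 = 0.4916
New interval (same dose) = 13.1 / 0.4916 = 26.65 h

27 h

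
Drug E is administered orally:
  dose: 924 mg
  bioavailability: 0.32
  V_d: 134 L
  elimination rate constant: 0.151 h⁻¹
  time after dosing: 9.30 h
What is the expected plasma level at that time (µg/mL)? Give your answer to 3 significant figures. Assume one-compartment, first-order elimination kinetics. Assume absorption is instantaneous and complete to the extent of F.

0.542 µg/mL

Amount reaching circulation = F × Dose = 0.32 × 924.0 = 295.7 mg
C₀ = F·Dose / Vd = 295.7 / 134 = 2.207 mg/L
C = C₀ · e^(−k·t) = 2.207 × e^(−0.1510 × 9.30)
  = 2.207 × 0.2455 = 0.5418 mg/L
(0.5418 mg/L = 0.5418 µg/mL)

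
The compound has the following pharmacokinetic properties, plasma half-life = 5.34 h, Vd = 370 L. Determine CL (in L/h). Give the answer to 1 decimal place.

k = ln2 / t½ = 0.693147 / 5.34 = 0.1298 h⁻¹
CL = k × Vd = 0.1298 × 370 = 48.03 L/h

48.0 L/h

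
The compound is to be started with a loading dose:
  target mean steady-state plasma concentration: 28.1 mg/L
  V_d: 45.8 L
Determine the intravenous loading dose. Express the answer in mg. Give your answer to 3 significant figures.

1290 mg

LD = Css × Vd = 28.1 × 45.8 = 1287 mg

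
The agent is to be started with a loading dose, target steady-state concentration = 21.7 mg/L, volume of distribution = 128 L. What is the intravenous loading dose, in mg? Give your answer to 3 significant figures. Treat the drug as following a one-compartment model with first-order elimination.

2780 mg

LD = Css × Vd = 21.7 × 128 = 2778 mg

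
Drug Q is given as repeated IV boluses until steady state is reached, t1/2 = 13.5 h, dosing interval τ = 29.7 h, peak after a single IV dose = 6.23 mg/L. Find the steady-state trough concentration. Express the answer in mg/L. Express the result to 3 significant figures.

1.73 mg/L

k = ln2 / t½ = 0.693147 / 13.5 = 0.05134 h⁻¹
e^(−kτ) = e^(−0.05134 × 29.7) = 0.2177
Accumulation ratio R = 1 / (1 − e^(−kτ)) = 1 / (1 − 0.2177) = 1.278
Steady-state trough = C₀ × R × e^(−kτ) = 6.23 × 1.278 × 0.2177 = 1.733 mg/L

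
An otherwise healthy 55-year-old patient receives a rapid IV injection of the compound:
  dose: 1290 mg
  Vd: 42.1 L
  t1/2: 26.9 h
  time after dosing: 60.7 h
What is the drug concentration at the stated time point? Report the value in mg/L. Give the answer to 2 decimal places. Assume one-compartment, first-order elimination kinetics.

C₀ = Dose / Vd = 1290 / 42.1 = 30.64 mg/L
k = ln2 / t½ = 0.693147 / 26.9 = 0.02577 h⁻¹
C = C₀ · e^(−k·t) = 30.64 × e^(−0.02577 × 60.7)
  = 30.64 × 0.2092 = 6.410 mg/L

6.41 mg/L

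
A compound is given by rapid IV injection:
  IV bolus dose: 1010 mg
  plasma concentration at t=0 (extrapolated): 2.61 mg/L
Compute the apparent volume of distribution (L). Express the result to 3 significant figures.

Vd = Dose / C₀ = 1010 / 2.61 = 387.0 L

387 L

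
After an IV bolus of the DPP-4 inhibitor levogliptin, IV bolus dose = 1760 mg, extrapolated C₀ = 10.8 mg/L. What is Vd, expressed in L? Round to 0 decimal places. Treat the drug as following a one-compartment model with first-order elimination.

Vd = Dose / C₀ = 1760 / 10.8 = 163.0 L

163 L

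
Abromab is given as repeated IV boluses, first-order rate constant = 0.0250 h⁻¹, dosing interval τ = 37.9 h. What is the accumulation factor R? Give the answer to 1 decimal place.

e^(−kτ) = e^(−0.02500 × 37.9) = 0.3877
Accumulation ratio R = 1 / (1 − e^(−kτ)) = 1 / (1 − 0.3877) = 1.633

1.6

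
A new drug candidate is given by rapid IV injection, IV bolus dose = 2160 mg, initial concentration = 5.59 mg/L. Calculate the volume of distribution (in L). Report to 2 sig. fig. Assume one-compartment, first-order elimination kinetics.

390 L

Vd = Dose / C₀ = 2160 / 5.59 = 386.4 L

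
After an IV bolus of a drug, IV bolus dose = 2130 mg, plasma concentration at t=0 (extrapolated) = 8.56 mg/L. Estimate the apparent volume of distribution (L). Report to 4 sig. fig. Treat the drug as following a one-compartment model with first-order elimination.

Vd = Dose / C₀ = 2130 / 8.56 = 248.8 L

248.8 L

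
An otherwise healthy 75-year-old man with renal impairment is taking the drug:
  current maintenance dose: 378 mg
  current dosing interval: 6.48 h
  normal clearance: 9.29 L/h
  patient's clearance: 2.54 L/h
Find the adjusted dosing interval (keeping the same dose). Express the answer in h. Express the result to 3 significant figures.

To keep the same average steady-state level, dosing rate must scale with clearance.
CL ratio = 2.54 / 9.29 = 0.2734
New interval (same dose) = 6.48 / 0.2734 = 23.70 h

23.7 h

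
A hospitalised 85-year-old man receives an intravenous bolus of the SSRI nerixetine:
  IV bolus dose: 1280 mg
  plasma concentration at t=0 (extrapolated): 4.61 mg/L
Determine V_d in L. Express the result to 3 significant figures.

278 L

Vd = Dose / C₀ = 1280 / 4.61 = 277.7 L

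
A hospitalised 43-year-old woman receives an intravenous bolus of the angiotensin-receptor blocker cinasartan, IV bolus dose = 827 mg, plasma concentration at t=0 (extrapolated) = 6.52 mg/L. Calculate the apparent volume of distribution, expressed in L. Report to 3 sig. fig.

Vd = Dose / C₀ = 827.0 / 6.52 = 126.8 L

127 L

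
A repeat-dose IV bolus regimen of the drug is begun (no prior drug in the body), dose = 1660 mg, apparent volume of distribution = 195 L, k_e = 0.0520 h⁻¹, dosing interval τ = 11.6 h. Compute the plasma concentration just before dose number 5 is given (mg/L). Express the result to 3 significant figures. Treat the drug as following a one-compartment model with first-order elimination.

C₀ per dose = Dose / Vd = 1660 / 195 = 8.513 mg/L
Fraction remaining after one interval: r = e^(−kτ) = e^(−0.05200 × 11.6) = 0.5471
Before dose 5, 4 doses have been given (aged 1τ, 2τ, 3τ, 4τ).
C_trough = C₀ × (r + r² + … + r^4) = C₀ × r(1−r^4)/(1−r)
        = 8.513 × 0.5471 × (1 − 0.08959) / (1 − 0.5471) = 9.362 mg/L

9.36 mg/L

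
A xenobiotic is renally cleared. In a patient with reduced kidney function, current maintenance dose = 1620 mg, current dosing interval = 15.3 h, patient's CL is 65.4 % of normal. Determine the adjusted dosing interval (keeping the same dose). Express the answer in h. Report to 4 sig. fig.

To keep the same average steady-state level, dosing rate must scale with clearance.
CL ratio = 65.4 / 100 = 0.6540
New interval (same dose) = 15.3 / 0.6540 = 23.39 h

23.39 h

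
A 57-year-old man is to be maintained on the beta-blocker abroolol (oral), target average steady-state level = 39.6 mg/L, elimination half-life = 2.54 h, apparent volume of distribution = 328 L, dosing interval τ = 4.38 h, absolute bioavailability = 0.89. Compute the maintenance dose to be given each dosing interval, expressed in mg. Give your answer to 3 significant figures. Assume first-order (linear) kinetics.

17400 mg

k = ln2 / t½ = 0.693147 / 2.54 = 0.2729 h⁻¹
CL = k × Vd = 0.2729 × 328 = 89.51 L/h
At steady state, F × (Dose/τ) = Css × CL.
Dose = Css × CL × τ / F = 39.6 × 89.51 × 4.38 / 0.89 = 17440 mg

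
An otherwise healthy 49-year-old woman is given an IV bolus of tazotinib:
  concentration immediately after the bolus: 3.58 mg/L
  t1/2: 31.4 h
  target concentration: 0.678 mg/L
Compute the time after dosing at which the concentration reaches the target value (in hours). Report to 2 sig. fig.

75 h

k = ln2 / t½ = 0.693147 / 31.4 = 0.02207 h⁻¹
t = ln(C₀ / C) / k = ln(3.580 / 0.678) / 0.02207
  = ln(5.280) / 0.02207 = 1.664 / 0.02207 = 75.40 h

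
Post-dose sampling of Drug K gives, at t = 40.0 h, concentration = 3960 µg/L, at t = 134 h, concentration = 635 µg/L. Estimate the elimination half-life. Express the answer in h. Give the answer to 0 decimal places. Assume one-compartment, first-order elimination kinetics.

36 h

k = ln(C₁/C₂) / (t₂ − t₁) = ln(3960/635) / (134 − 40.0)
  = 1.830 / 94.00 = 0.01947 h⁻¹
t½ = ln2 / k = 0.693147 / 0.01947 = 35.60 h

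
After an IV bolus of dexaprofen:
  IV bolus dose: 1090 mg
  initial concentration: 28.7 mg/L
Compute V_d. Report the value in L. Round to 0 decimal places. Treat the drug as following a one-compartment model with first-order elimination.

Vd = Dose / C₀ = 1090 / 28.7 = 37.98 L

38 L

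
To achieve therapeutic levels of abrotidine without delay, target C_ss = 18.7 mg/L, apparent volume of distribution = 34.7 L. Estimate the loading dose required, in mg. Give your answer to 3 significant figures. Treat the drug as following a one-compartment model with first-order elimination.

LD = Css × Vd = 18.7 × 34.7 = 648.9 mg

649 mg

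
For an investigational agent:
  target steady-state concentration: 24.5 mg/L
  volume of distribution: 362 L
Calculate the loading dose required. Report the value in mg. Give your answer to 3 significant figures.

8870 mg

LD = Css × Vd = 24.5 × 362 = 8869 mg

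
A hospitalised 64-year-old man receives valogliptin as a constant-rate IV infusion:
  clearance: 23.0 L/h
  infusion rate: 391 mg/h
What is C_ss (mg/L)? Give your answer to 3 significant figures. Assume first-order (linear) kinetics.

At steady state Css = R₀ / CL = 391 / 23.00 = 17.00 mg/L

17.0 mg/L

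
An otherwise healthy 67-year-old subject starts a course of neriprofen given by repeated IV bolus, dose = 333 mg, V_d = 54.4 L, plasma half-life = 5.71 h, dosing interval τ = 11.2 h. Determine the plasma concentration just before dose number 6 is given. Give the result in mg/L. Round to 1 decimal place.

2.1 mg/L

C₀ per dose = Dose / Vd = 333 / 54.4 = 6.121 mg/L
k = ln2 / t½ = 0.693147 / 5.71 = 0.1214 h⁻¹
Fraction remaining after one interval: r = e^(−kτ) = e^(−0.1214 × 11.2) = 0.2567
Before dose 6, 5 doses have been given (aged 1τ, 2τ, 3τ, 4τ, 5τ).
C_trough = C₀ × (r + r² + … + r^5) = C₀ × r(1−r^5)/(1−r)
        = 6.121 × 0.2567 × (1 − 0.001115) / (1 − 0.2567) = 2.112 mg/L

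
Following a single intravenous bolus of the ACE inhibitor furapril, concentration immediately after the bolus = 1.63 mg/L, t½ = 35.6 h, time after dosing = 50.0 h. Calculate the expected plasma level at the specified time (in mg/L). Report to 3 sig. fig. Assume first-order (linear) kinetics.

k = ln2 / t½ = 0.693147 / 35.6 = 0.01947 h⁻¹
C = C₀ · e^(−k·t) = 1.630 × e^(−0.01947 × 50.0)
  = 1.630 × 0.3778 = 0.6158 mg/L

0.616 mg/L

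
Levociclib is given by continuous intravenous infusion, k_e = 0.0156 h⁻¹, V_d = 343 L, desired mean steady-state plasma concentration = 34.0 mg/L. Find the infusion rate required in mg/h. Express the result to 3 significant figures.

182 mg/h

CL = k × Vd = 0.01560 × 343 = 5.351 L/h
At steady state, infusion rate R₀ = Css × CL = 34.0 × 5.351 = 181.9 mg/h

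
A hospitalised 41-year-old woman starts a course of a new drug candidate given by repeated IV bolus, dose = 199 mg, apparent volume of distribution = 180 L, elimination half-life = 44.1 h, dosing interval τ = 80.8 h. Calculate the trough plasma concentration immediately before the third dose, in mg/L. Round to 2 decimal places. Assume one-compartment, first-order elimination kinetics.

C₀ per dose = Dose / Vd = 199 / 180 = 1.106 mg/L
k = ln2 / t½ = 0.693147 / 44.1 = 0.01572 h⁻¹
Fraction remaining after one interval: r = e^(−kτ) = e^(−0.01572 × 80.8) = 0.2808
Before dose 3, 2 doses have been given (aged 1τ, 2τ).
C_trough = C₀ × (r + r²) = 1.106 × (0.2808 + 0.07885) = 0.3978 mg/L

0.40 mg/L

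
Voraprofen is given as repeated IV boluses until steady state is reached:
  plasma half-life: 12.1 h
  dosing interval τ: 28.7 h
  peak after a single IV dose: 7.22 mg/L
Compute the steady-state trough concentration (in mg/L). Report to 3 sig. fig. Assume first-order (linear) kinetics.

k = ln2 / t½ = 0.693147 / 12.1 = 0.05728 h⁻¹
e^(−kτ) = e^(−0.05728 × 28.7) = 0.1932
Accumulation ratio R = 1 / (1 − e^(−kτ)) = 1 / (1 − 0.1932) = 1.239
Steady-state trough = C₀ × R × e^(−kτ) = 7.22 × 1.239 × 0.1932 = 1.728 mg/L

1.73 mg/L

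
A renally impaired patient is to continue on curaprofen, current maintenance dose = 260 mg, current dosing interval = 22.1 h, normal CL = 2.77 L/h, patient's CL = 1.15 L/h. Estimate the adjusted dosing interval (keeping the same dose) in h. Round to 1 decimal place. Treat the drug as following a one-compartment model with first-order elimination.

53.2 h

To keep the same average steady-state level, dosing rate must scale with clearance.
CL ratio = 1.15 / 2.77 = 0.4152
New interval (same dose) = 22.1 / 0.4152 = 53.23 h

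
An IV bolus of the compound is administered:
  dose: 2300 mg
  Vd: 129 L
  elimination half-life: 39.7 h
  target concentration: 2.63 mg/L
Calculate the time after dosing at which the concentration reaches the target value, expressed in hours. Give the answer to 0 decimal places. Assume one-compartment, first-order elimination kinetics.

C₀ = Dose / Vd = 2300 / 129 = 17.83 mg/L
k = ln2 / t½ = 0.693147 / 39.7 = 0.01746 h⁻¹
t = ln(C₀ / C) / k = ln(17.83 / 2.63) / 0.01746
  = ln(6.779) / 0.01746 = 1.914 / 0.01746 = 109.6 h

110 h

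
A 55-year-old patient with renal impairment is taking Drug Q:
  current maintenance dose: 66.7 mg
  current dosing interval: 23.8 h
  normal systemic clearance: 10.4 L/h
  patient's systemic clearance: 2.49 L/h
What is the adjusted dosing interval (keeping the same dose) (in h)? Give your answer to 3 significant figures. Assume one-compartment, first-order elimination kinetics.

99.4 h

To keep the same average steady-state level, dosing rate must scale with clearance.
CL ratio = 2.49 / 10.4 = 0.2394
New interval (same dose) = 23.8 / 0.2394 = 99.42 h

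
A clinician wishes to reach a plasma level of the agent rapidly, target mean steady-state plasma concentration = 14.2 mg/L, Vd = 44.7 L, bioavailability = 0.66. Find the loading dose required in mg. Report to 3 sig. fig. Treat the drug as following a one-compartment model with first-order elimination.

962 mg

LD = Css × Vd / F = 14.2 × 44.7 / 0.66 = 961.7 mg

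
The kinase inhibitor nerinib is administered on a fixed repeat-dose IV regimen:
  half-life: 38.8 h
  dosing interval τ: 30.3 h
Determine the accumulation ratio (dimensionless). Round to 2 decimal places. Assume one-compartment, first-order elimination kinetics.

2.39

k = ln2 / t½ = 0.693147 / 38.8 = 0.01786 h⁻¹
e^(−kτ) = e^(−0.01786 × 30.3) = 0.5821
Accumulation ratio R = 1 / (1 − e^(−kτ)) = 1 / (1 − 0.5821) = 2.393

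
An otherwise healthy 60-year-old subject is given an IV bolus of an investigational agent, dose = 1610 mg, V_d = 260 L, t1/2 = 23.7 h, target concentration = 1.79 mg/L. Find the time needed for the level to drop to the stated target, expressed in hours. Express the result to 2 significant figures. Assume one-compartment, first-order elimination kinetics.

C₀ = Dose / Vd = 1610 / 260 = 6.192 mg/L
k = ln2 / t½ = 0.693147 / 23.7 = 0.02925 h⁻¹
t = ln(C₀ / C) / k = ln(6.192 / 1.79) / 0.02925
  = ln(3.459) / 0.02925 = 1.241 / 0.02925 = 42.43 h

42 h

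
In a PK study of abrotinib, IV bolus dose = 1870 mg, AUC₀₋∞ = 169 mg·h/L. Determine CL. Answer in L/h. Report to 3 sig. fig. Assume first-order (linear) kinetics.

11.1 L/h

CL = Dose / AUC = 1870 / 169 = 11.07 L/h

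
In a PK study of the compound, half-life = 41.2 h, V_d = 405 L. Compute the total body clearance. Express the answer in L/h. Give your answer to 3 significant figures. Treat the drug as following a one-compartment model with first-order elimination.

k = ln2 / t½ = 0.693147 / 41.2 = 0.01682 h⁻¹
CL = k × Vd = 0.01682 × 405 = 6.812 L/h

6.81 L/h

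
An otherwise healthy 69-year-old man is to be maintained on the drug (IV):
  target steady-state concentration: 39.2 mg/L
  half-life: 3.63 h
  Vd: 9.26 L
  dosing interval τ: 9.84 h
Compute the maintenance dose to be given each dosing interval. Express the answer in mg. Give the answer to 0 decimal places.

682 mg

k = ln2 / t½ = 0.693147 / 3.63 = 0.1909 h⁻¹
CL = k × Vd = 0.1909 × 9.26 = 1.768 L/h
At steady state, Dose/τ = Css × CL.
Dose = Css × CL × τ = 39.2 × 1.768 × 9.84 = 682.0 mg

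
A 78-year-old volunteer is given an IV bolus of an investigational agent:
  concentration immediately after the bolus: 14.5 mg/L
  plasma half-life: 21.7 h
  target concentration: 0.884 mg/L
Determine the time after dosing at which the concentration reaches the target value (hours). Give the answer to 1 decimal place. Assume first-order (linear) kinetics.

k = ln2 / t½ = 0.693147 / 21.7 = 0.03194 h⁻¹
t = ln(C₀ / C) / k = ln(14.50 / 0.884) / 0.03194
  = ln(16.40) / 0.03194 = 2.797 / 0.03194 = 87.57 h

87.6 h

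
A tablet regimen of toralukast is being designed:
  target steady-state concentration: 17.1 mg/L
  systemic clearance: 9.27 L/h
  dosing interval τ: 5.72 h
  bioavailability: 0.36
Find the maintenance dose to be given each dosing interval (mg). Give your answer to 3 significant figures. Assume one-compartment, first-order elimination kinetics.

At steady state, F × (Dose/τ) = Css × CL.
Dose = Css × CL × τ / F = 17.1 × 9.270 × 5.72 / 0.36 = 2519 mg

2520 mg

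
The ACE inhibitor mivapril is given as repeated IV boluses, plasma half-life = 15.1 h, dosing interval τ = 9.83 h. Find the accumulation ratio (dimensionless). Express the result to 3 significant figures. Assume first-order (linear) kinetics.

k = ln2 / t½ = 0.693147 / 15.1 = 0.04590 h⁻¹
e^(−kτ) = e^(−0.04590 × 9.83) = 0.6369
Accumulation ratio R = 1 / (1 − e^(−kτ)) = 1 / (1 − 0.6369) = 2.754

2.75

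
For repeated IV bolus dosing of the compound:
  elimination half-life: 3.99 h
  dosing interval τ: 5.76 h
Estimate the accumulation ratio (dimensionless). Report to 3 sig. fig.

1.58

k = ln2 / t½ = 0.693147 / 3.99 = 0.1737 h⁻¹
e^(−kτ) = e^(−0.1737 × 5.76) = 0.3677
Accumulation ratio R = 1 / (1 − e^(−kτ)) = 1 / (1 − 0.3677) = 1.582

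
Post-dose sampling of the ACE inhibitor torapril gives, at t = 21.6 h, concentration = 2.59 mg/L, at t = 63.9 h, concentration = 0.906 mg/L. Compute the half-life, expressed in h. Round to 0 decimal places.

28 h

k = ln(C₁/C₂) / (t₂ − t₁) = ln(2.59/0.906) / (63.9 − 21.6)
  = 1.050 / 42.30 = 0.02482 h⁻¹
t½ = ln2 / k = 0.693147 / 0.02482 = 27.93 h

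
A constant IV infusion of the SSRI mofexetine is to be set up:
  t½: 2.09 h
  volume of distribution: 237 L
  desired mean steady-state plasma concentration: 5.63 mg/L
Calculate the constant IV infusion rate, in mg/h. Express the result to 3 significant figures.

k = ln2 / t½ = 0.693147 / 2.09 = 0.3316 h⁻¹
CL = k × Vd = 0.3316 × 237 = 78.59 L/h
At steady state, infusion rate R₀ = Css × CL = 5.63 × 78.59 = 442.5 mg/h

443 mg/h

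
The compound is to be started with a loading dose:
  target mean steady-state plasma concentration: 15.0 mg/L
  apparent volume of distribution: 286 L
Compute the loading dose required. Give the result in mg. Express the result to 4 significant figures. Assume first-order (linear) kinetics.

4290 mg

LD = Css × Vd = 15.0 × 286 = 4290 mg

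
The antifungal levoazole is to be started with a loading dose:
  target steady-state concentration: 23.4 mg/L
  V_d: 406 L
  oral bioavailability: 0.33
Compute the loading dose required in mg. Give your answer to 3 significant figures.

28800 mg

LD = Css × Vd / F = 23.4 × 406 / 0.33 = 28790 mg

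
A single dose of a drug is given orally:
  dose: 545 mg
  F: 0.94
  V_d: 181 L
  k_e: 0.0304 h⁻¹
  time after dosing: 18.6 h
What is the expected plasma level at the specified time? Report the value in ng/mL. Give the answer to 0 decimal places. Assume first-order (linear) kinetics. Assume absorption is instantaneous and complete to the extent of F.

Amount reaching circulation = F × Dose = 0.94 × 545.0 = 512.3 mg
C₀ = F·Dose / Vd = 512.3 / 181 = 2.830 mg/L
C = C₀ · e^(−k·t) = 2.830 × e^(−0.03040 × 18.6)
  = 2.830 × 0.5681 = 1.608 mg/L
Convert: 1.608 mg/L × 1000 = 1608 ng/mL

1608 ng/mL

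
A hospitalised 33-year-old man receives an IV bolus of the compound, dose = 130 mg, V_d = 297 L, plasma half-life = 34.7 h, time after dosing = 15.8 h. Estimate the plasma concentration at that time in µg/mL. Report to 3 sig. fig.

0.319 µg/mL

C₀ = Dose / Vd = 130.0 / 297 = 0.4377 mg/L
k = ln2 / t½ = 0.693147 / 34.7 = 0.01998 h⁻¹
C = C₀ · e^(−k·t) = 0.4377 × e^(−0.01998 × 15.8)
  = 0.4377 × 0.7293 = 0.3192 mg/L
(0.3192 mg/L = 0.3192 µg/mL)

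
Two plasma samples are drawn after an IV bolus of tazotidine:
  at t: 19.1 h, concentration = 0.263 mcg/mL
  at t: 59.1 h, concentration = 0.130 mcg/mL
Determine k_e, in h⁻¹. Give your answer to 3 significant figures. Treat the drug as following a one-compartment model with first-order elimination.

k = ln(C₁/C₂) / (t₂ − t₁) = ln(0.263/0.130) / (59.1 − 19.1)
  = 0.7046 / 40.00 = 0.01762 h⁻¹

0.0176 h⁻¹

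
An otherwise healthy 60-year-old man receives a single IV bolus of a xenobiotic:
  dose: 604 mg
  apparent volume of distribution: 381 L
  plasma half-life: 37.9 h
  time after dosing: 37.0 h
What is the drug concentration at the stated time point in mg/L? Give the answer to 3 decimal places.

0.806 mg/L

C₀ = Dose / Vd = 604.0 / 381 = 1.585 mg/L
k = ln2 / t½ = 0.693147 / 37.9 = 0.01829 h⁻¹
C = C₀ · e^(−k·t) = 1.585 × e^(−0.01829 × 37.0)
  = 1.585 × 0.5083 = 0.8057 mg/L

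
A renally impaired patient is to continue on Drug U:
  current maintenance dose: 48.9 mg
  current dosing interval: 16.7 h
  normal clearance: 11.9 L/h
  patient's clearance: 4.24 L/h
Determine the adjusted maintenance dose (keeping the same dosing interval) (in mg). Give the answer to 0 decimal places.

To keep the same average steady-state level, dosing rate must scale with clearance.
CL ratio = 4.24 / 11.9 = 0.3563
New dose (same interval) = 48.9 × 0.3563 = 17.42 mg

17 mg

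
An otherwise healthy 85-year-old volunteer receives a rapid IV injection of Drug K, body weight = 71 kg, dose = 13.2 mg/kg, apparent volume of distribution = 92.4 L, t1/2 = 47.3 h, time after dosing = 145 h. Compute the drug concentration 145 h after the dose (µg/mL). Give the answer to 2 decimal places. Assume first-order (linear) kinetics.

1.21 µg/mL

Total dose = 13.2 × 71 = 937.2 mg
C₀ = Dose / Vd = 937.2 / 92.4 = 10.14 mg/L
k = ln2 / t½ = 0.693147 / 47.3 = 0.01465 h⁻¹
C = C₀ · e^(−k·t) = 10.14 × e^(−0.01465 × 145)
  = 10.14 × 0.1195 = 1.212 mg/L
(1.212 mg/L = 1.212 µg/mL)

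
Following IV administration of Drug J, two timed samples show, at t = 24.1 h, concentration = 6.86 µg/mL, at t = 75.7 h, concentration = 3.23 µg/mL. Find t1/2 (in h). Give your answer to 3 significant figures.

47.5 h

k = ln(C₁/C₂) / (t₂ − t₁) = ln(6.86/3.23) / (75.7 − 24.1)
  = 0.7532 / 51.60 = 0.01460 h⁻¹
t½ = ln2 / k = 0.693147 / 0.01460 = 47.48 h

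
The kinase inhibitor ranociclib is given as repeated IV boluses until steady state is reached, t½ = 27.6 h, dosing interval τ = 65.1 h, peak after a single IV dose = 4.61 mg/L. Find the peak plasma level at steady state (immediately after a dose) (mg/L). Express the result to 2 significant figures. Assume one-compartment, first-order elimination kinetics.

k = ln2 / t½ = 0.693147 / 27.6 = 0.02511 h⁻¹
e^(−kτ) = e^(−0.02511 × 65.1) = 0.1950
Accumulation ratio R = 1 / (1 − e^(−kτ)) = 1 / (1 − 0.1950) = 1.242
Steady-state peak = C₀ × R = 4.61 × 1.242 = 5.726 mg/L

5.7 mg/L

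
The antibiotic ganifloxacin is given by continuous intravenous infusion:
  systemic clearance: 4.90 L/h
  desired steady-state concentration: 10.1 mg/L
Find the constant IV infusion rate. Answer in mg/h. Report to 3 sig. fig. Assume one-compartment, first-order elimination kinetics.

At steady state, infusion rate R₀ = Css × CL = 10.1 × 4.900 = 49.49 mg/h

49.5 mg/h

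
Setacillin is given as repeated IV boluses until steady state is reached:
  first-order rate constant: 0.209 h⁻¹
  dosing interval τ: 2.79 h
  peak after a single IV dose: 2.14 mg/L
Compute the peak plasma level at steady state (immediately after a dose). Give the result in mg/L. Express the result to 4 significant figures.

e^(−kτ) = e^(−0.2090 × 2.79) = 0.5582
Accumulation ratio R = 1 / (1 − e^(−kτ)) = 1 / (1 − 0.5582) = 2.263
Steady-state peak = C₀ × R = 2.14 × 2.263 = 4.843 mg/L

4.843 mg/L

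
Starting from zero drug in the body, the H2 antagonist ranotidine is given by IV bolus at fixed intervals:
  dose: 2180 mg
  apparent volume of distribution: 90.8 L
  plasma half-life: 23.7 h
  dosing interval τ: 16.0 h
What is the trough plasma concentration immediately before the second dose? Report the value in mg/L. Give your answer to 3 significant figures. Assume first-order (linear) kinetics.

15.0 mg/L

C₀ per dose = Dose / Vd = 2180 / 90.8 = 24.01 mg/L
k = ln2 / t½ = 0.693147 / 23.7 = 0.02925 h⁻¹
Fraction remaining after one interval: r = e^(−kτ) = e^(−0.02925 × 16.0) = 0.6263
Before dose 2, 1 dose has been given (aged 1τ).
C_trough = C₀ × r = 24.01 × 0.6263 = 15.04 mg/L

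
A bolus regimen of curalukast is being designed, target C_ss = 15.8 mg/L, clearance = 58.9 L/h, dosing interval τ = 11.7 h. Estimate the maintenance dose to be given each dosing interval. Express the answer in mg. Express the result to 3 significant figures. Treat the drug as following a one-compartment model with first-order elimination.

10900 mg

At steady state, Dose/τ = Css × CL.
Dose = Css × CL × τ = 15.8 × 58.90 × 11.7 = 10890 mg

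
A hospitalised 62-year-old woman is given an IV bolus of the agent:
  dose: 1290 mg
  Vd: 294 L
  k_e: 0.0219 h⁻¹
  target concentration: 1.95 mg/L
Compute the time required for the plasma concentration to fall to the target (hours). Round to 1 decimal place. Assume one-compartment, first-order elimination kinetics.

37.0 h

C₀ = Dose / Vd = 1290 / 294 = 4.388 mg/L
t = ln(C₀ / C) / k = ln(4.388 / 1.95) / 0.02190
  = ln(2.250) / 0.02190 = 0.8109 / 0.02190 = 37.03 h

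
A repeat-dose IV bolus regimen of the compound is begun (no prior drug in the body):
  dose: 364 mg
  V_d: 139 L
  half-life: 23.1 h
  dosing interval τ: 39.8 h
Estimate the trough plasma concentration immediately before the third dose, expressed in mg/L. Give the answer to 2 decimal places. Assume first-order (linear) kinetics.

C₀ per dose = Dose / Vd = 364 / 139 = 2.619 mg/L
k = ln2 / t½ = 0.693147 / 23.1 = 0.03001 h⁻¹
Fraction remaining after one interval: r = e^(−kτ) = e^(−0.03001 × 39.8) = 0.3029
Before dose 3, 2 doses have been given (aged 1τ, 2τ).
C_trough = C₀ × (r + r²) = 2.619 × (0.3029 + 0.09175) = 1.034 mg/L

1.03 mg/L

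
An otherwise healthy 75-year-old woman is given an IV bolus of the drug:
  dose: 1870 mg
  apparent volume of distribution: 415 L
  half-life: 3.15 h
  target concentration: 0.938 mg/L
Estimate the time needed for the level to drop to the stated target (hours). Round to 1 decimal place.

C₀ = Dose / Vd = 1870 / 415 = 4.506 mg/L
k = ln2 / t½ = 0.693147 / 3.15 = 0.2200 h⁻¹
t = ln(C₀ / C) / k = ln(4.506 / 0.938) / 0.2200
  = ln(4.804) / 0.2200 = 1.569 / 0.2200 = 7.132 h

7.1 h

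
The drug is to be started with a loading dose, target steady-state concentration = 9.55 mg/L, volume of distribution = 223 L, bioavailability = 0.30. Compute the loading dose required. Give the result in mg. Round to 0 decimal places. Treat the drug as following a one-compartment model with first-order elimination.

LD = Css × Vd / F = 9.55 × 223 / 0.30 = 7099 mg

7099 mg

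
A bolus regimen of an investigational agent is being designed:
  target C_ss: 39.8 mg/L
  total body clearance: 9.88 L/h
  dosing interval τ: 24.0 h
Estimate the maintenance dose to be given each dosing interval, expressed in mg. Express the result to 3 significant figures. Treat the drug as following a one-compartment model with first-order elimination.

9440 mg

At steady state, Dose/τ = Css × CL.
Dose = Css × CL × τ = 39.8 × 9.880 × 24.0 = 9437 mg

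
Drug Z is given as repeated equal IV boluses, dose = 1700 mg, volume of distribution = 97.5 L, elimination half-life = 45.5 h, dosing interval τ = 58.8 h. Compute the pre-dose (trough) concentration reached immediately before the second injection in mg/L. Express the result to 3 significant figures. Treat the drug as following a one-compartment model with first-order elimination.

C₀ per dose = Dose / Vd = 1700 / 97.5 = 17.44 mg/L
k = ln2 / t½ = 0.693147 / 45.5 = 0.01523 h⁻¹
Fraction remaining after one interval: r = e^(−kτ) = e^(−0.01523 × 58.8) = 0.4084
Before dose 2, 1 dose has been given (aged 1τ).
C_trough = C₀ × r = 17.44 × 0.4084 = 7.122 mg/L

7.12 mg/L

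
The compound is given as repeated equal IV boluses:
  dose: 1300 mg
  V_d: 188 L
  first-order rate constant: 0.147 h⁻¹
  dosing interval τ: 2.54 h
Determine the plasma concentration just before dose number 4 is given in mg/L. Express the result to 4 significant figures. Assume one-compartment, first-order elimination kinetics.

C₀ per dose = Dose / Vd = 1300 / 188 = 6.915 mg/L
Fraction remaining after one interval: r = e^(−kτ) = e^(−0.1470 × 2.54) = 0.6884
Before dose 4, 3 doses have been given (aged 1τ, 2τ, 3τ).
C_trough = C₀ × (r + r² + … + r^3) = C₀ × r(1−r^3)/(1−r)
        = 6.915 × 0.6884 × (1 − 0.3262) / (1 − 0.6884) = 10.29 mg/L

10.29 mg/L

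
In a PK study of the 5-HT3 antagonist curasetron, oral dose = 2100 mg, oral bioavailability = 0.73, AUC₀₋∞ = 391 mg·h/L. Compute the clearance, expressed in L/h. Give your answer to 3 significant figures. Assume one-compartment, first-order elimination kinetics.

CL = F·Dose / AUC = 0.73 × 2100 / 391 = 3.921 L/h

3.92 L/h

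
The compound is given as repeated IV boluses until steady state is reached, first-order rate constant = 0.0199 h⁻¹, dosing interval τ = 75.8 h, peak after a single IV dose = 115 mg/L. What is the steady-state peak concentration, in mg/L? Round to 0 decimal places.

148 mg/L

e^(−kτ) = e^(−0.01990 × 75.8) = 0.2213
Accumulation ratio R = 1 / (1 − e^(−kτ)) = 1 / (1 − 0.2213) = 1.284
Steady-state peak = C₀ × R = 115 × 1.284 = 147.7 mg/L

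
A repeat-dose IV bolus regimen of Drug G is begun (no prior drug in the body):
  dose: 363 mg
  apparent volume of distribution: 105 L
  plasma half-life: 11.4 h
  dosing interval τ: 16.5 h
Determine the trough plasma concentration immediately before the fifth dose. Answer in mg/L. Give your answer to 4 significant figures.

1.966 mg/L

C₀ per dose = Dose / Vd = 363 / 105 = 3.457 mg/L
k = ln2 / t½ = 0.693147 / 11.4 = 0.06080 h⁻¹
Fraction remaining after one interval: r = e^(−kτ) = e^(−0.06080 × 16.5) = 0.3667
Before dose 5, 4 doses have been given (aged 1τ, 2τ, 3τ, 4τ).
C_trough = C₀ × (r + r² + … + r^4) = C₀ × r(1−r^4)/(1−r)
        = 3.457 × 0.3667 × (1 − 0.01808) / (1 − 0.3667) = 1.966 mg/L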